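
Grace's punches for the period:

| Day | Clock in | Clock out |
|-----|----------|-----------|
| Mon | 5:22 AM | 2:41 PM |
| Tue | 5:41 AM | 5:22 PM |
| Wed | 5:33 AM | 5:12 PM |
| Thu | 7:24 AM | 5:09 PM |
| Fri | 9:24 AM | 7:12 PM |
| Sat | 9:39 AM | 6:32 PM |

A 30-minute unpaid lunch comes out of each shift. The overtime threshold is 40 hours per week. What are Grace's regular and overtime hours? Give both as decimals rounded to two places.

Regular 40.00 hours, overtime 18.08 hours

Mon: 5:22 AM–2:41 PM = 9 h 19 min; less 30 min break → 8 h 49 min
Tue: 5:41 AM–5:22 PM = 11 h 41 min; less 30 min break → 11 h 11 min
Wed: 5:33 AM–5:12 PM = 11 h 39 min; less 30 min break → 11 h 9 min
Thu: 7:24 AM–5:09 PM = 9 h 45 min; less 30 min break → 9 h 15 min
Fri: 9:24 AM–7:12 PM = 9 h 48 min; less 30 min break → 9 h 18 min
Sat: 9:39 AM–6:32 PM = 8 h 53 min; less 30 min break → 8 h 23 min
Total worked: 58 h 5 min = 58.08 h.
Threshold 40 h → overtime 18 h 5 min, regular 40 h 0 min.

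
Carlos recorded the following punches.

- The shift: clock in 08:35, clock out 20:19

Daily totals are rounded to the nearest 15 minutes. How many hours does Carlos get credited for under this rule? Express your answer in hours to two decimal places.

The shift: 08:35–20:19 = 11 h 44 min → rounds to 11 h 45 min

11.75 hours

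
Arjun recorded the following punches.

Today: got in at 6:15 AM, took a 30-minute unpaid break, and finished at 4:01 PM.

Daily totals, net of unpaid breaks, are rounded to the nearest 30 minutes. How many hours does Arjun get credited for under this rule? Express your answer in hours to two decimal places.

Today: 6:15 AM–4:01 PM = 9 h 46 min − 30 min = 9 h 16 min → rounds to 9 h 30 min

9.50 hours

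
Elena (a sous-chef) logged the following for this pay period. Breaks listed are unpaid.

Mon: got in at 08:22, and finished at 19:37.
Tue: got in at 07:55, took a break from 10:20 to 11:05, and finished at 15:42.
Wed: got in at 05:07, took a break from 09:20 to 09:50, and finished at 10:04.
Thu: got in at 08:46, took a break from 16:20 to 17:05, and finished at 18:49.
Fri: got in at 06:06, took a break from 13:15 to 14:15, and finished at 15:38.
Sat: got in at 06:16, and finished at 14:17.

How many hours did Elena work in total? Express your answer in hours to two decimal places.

48.58 hours

Mon: 08:22–19:37 = 11 h 15 min
Tue: 07:55–15:42 = 7 h 47 min; less 45 min break → 7 h 2 min
Wed: 05:07–10:04 = 4 h 57 min; less 30 min break → 4 h 27 min
Thu: 08:46–18:49 = 10 h 3 min; less 45 min break → 9 h 18 min
Fri: 06:06–15:38 = 9 h 32 min; less 60 min break → 8 h 32 min
Sat: 06:16–14:17 = 8 h 1 min
Total: 11 h 15 min + 7 h 2 min + 4 h 27 min + 9 h 18 min + 8 h 32 min + 8 h 1 min = 48 h 35 min.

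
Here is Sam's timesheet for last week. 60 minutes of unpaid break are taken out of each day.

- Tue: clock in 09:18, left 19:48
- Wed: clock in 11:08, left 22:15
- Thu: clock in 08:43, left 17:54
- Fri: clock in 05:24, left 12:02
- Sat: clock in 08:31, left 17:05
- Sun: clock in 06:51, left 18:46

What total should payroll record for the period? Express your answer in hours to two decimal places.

Tue: 09:18–19:48 = 10 h 30 min; less 60 min break → 9 h 30 min
Wed: 11:08–22:15 = 11 h 7 min; less 60 min break → 10 h 7 min
Thu: 08:43–17:54 = 9 h 11 min; less 60 min break → 8 h 11 min
Fri: 05:24–12:02 = 6 h 38 min; less 60 min break → 5 h 38 min
Sat: 08:31–17:05 = 8 h 34 min; less 60 min break → 7 h 34 min
Sun: 06:51–18:46 = 11 h 55 min; less 60 min break → 10 h 55 min
Total: 9 h 30 min + 10 h 7 min + 8 h 11 min + 5 h 38 min + 7 h 34 min + 10 h 55 min = 51 h 55 min.

51.92 hours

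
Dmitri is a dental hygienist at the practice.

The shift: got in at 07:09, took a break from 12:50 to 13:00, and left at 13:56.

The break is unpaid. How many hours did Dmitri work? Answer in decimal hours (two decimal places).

6.62 hours

The shift: 07:09–13:56 = 6 h 47 min; less 10 min break → 6 h 37 min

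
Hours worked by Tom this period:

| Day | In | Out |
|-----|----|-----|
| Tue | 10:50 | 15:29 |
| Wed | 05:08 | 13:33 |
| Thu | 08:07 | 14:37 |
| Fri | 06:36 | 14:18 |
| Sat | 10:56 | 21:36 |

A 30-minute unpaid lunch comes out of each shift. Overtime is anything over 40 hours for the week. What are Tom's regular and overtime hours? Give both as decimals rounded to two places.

Regular 35.43 hours, overtime 0.00 hours

Tue: 10:50–15:29 = 4 h 39 min; less 30 min break → 4 h 9 min
Wed: 05:08–13:33 = 8 h 25 min; less 30 min break → 7 h 55 min
Thu: 08:07–14:37 = 6 h 30 min; less 30 min break → 6 h 0 min
Fri: 06:36–14:18 = 7 h 42 min; less 30 min break → 7 h 12 min
Sat: 10:56–21:36 = 10 h 40 min; less 30 min break → 10 h 10 min
Total worked: 35 h 26 min = 35.43 h.
Threshold 40 h → overtime 0 h 0 min, regular 35 h 26 min.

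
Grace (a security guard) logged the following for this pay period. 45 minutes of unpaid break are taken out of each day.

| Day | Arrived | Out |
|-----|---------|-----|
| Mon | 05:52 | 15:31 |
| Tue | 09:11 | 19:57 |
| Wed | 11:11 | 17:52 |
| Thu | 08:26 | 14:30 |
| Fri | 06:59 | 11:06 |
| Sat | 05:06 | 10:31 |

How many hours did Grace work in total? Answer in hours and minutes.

38 h 12 min

Mon: 05:52–15:31 = 9 h 39 min; less 45 min break → 8 h 54 min
Tue: 09:11–19:57 = 10 h 46 min; less 45 min break → 10 h 1 min
Wed: 11:11–17:52 = 6 h 41 min; less 45 min break → 5 h 56 min
Thu: 08:26–14:30 = 6 h 4 min; less 45 min break → 5 h 19 min
Fri: 06:59–11:06 = 4 h 7 min; less 45 min break → 3 h 22 min
Sat: 05:06–10:31 = 5 h 25 min; less 45 min break → 4 h 40 min
Total: 8 h 54 min + 10 h 1 min + 5 h 56 min + 5 h 19 min + 3 h 22 min + 4 h 40 min = 38 h 12 min.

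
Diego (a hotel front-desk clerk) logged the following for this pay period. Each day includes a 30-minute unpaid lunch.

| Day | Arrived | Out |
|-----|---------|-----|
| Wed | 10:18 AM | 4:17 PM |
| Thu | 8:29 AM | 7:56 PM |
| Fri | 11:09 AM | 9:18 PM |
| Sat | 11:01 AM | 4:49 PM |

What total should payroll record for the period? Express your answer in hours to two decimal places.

31.38 hours

Wed: 10:18 AM–4:17 PM = 5 h 59 min; less 30 min break → 5 h 29 min
Thu: 8:29 AM–7:56 PM = 11 h 27 min; less 30 min break → 10 h 57 min
Fri: 11:09 AM–9:18 PM = 10 h 9 min; less 30 min break → 9 h 39 min
Sat: 11:01 AM–4:49 PM = 5 h 48 min; less 30 min break → 5 h 18 min
Total: 5 h 29 min + 10 h 57 min + 9 h 39 min + 5 h 18 min = 31 h 23 min.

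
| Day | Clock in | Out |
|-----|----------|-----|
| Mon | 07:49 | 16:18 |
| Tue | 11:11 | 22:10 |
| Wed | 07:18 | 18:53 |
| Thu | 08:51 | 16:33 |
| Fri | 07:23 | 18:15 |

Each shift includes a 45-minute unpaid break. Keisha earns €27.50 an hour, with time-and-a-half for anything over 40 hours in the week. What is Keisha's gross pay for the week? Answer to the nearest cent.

€1342.00

Mon: 07:49–16:18 = 8 h 29 min; less 45 min break → 7 h 44 min
Tue: 11:11–22:10 = 10 h 59 min; less 45 min break → 10 h 14 min
Wed: 07:18–18:53 = 11 h 35 min; less 45 min break → 10 h 50 min
Thu: 08:51–16:33 = 7 h 42 min; less 45 min break → 6 h 57 min
Fri: 07:23–18:15 = 10 h 52 min; less 45 min break → 10 h 7 min
Total worked: 45 h 52 min = 2752 min.
Regular 40 h 0 min = 2400 min at €27.50/h; overtime 5 h 52 min = 352 min at €41.25/h.
Pay = (2400 × €27.50 + 352 × €41.25) ÷ 60 = €1342.00.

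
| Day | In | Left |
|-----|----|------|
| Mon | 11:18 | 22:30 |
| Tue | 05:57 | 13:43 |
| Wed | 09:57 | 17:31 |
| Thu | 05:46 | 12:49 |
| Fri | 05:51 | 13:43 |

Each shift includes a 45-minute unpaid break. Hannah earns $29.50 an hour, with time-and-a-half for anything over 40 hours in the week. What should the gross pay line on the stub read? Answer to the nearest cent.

$1112.15

Mon: 11:18–22:30 = 11 h 12 min; less 45 min break → 10 h 27 min
Tue: 05:57–13:43 = 7 h 46 min; less 45 min break → 7 h 1 min
Wed: 09:57–17:31 = 7 h 34 min; less 45 min break → 6 h 49 min
Thu: 05:46–12:49 = 7 h 3 min; less 45 min break → 6 h 18 min
Fri: 05:51–13:43 = 7 h 52 min; less 45 min break → 7 h 7 min
Total worked: 37 h 42 min = 2262 min.
Regular 37 h 42 min = 2262 min at $29.50/h; overtime 0 h 0 min = 0 min at $44.25/h.
Pay = (2262 × $29.50 + 0 × $44.25) ÷ 60 = $1112.15.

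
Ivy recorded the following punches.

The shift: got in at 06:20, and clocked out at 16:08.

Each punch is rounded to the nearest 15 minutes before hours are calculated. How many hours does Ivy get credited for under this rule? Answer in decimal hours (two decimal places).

The shift: in 06:20→06:15, out 16:08→16:15; 10 h 0 min

10.00 hours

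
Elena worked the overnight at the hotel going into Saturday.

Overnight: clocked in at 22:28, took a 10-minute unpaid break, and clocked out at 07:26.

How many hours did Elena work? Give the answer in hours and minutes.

8 h 48 min

Overnight: 22:28 → midnight = 1 h 32 min; midnight → 07:26 = 7 h 26 min; span 8 h 58 min; less 10 min break → 8 h 48 min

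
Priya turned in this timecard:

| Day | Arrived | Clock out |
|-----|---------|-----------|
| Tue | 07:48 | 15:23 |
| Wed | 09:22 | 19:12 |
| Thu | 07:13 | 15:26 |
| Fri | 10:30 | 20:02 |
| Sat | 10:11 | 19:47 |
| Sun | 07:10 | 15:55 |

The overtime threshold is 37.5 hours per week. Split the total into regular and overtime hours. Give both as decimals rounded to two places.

Tue: 07:48–15:23 = 7 h 35 min
Wed: 09:22–19:12 = 9 h 50 min
Thu: 07:13–15:26 = 8 h 13 min
Fri: 10:30–20:02 = 9 h 32 min
Sat: 10:11–19:47 = 9 h 36 min
Sun: 07:10–15:55 = 8 h 45 min
Total worked: 53 h 31 min = 53.52 h.
Threshold 37.5 h → overtime 16 h 1 min, regular 37 h 30 min.

Regular 37.50 hours, overtime 16.02 hours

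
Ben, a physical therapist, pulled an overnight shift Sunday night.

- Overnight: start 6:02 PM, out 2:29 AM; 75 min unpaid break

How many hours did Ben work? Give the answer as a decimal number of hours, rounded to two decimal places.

7.20 hours

Overnight: 6:02 PM → midnight = 5 h 58 min; midnight → 2:29 AM = 2 h 29 min; span 8 h 27 min; less 75 min break → 7 h 12 min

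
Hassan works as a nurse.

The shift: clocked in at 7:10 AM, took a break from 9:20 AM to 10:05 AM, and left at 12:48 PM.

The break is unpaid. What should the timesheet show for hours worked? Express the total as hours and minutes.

4 h 53 min

The shift: 7:10 AM–12:48 PM = 5 h 38 min; less 45 min break → 4 h 53 min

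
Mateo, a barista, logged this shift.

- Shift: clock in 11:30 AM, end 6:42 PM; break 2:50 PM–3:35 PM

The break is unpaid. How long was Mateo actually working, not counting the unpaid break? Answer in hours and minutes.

6 h 27 min

Shift: 11:30 AM–6:42 PM = 7 h 12 min; less 45 min break → 6 h 27 min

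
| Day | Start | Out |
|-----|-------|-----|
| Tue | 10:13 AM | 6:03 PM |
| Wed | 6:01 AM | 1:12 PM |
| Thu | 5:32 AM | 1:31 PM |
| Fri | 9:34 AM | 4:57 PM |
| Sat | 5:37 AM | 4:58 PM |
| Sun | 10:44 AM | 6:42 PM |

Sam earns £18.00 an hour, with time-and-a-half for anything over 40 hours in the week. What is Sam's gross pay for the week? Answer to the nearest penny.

Tue: 10:13 AM–6:03 PM = 7 h 50 min
Wed: 6:01 AM–1:12 PM = 7 h 11 min
Thu: 5:32 AM–1:31 PM = 7 h 59 min
Fri: 9:34 AM–4:57 PM = 7 h 23 min
Sat: 5:37 AM–4:58 PM = 11 h 21 min
Sun: 10:44 AM–6:42 PM = 7 h 58 min
Total worked: 49 h 42 min = 2982 min.
Regular 40 h 0 min = 2400 min at £18.00/h; overtime 9 h 42 min = 582 min at £27.00/h.
Pay = (2400 × £18.00 + 582 × £27.00) ÷ 60 = £981.90.

£981.90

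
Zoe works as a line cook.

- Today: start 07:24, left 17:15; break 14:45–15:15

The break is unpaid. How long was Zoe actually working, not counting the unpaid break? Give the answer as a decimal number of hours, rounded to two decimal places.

Today: 07:24–17:15 = 9 h 51 min; less 30 min break → 9 h 21 min

9.35 hours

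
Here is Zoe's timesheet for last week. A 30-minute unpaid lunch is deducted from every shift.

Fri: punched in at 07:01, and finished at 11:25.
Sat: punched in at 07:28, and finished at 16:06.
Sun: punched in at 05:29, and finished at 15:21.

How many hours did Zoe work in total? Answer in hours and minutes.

21 h 24 min

Fri: 07:01–11:25 = 4 h 24 min; less 30 min break → 3 h 54 min
Sat: 07:28–16:06 = 8 h 38 min; less 30 min break → 8 h 8 min
Sun: 05:29–15:21 = 9 h 52 min; less 30 min break → 9 h 22 min
Total: 3 h 54 min + 8 h 8 min + 9 h 22 min = 21 h 24 min.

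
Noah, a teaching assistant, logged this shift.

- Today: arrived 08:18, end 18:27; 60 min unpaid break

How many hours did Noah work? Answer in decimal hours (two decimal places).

Today: 08:18–18:27 = 10 h 9 min; less 60 min break → 9 h 9 min

9.15 hours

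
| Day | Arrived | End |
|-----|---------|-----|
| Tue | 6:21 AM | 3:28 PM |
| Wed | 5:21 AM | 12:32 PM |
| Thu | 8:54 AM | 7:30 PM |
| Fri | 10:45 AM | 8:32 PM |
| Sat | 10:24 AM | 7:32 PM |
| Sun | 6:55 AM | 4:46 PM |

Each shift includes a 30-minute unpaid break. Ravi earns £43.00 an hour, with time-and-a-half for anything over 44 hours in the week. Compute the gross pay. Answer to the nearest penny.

Tue: 6:21 AM–3:28 PM = 9 h 7 min; less 30 min break → 8 h 37 min
Wed: 5:21 AM–12:32 PM = 7 h 11 min; less 30 min break → 6 h 41 min
Thu: 8:54 AM–7:30 PM = 10 h 36 min; less 30 min break → 10 h 6 min
Fri: 10:45 AM–8:32 PM = 9 h 47 min; less 30 min break → 9 h 17 min
Sat: 10:24 AM–7:32 PM = 9 h 8 min; less 30 min break → 8 h 38 min
Sun: 6:55 AM–4:46 PM = 9 h 51 min; less 30 min break → 9 h 21 min
Total worked: 52 h 40 min = 3160 min.
Regular 44 h 0 min = 2640 min at £43.00/h; overtime 8 h 40 min = 520 min at £64.50/h.
Pay = (2640 × £43.00 + 520 × £64.50) ÷ 60 = £2451.00.

£2451.00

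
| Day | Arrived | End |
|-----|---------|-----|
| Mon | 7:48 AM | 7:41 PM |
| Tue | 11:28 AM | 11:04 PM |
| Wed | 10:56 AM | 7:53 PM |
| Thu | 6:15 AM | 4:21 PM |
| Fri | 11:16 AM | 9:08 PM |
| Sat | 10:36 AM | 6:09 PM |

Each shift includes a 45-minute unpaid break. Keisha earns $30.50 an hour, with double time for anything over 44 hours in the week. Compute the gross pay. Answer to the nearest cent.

Mon: 7:48 AM–7:41 PM = 11 h 53 min; less 45 min break → 11 h 8 min
Tue: 11:28 AM–11:04 PM = 11 h 36 min; less 45 min break → 10 h 51 min
Wed: 10:56 AM–7:53 PM = 8 h 57 min; less 45 min break → 8 h 12 min
Thu: 6:15 AM–4:21 PM = 10 h 6 min; less 45 min break → 9 h 21 min
Fri: 11:16 AM–9:08 PM = 9 h 52 min; less 45 min break → 9 h 7 min
Sat: 10:36 AM–6:09 PM = 7 h 33 min; less 45 min break → 6 h 48 min
Total worked: 55 h 27 min = 3327 min.
Regular 44 h 0 min = 2640 min at $30.50/h; overtime 11 h 27 min = 687 min at $61.00/h.
Pay = (2640 × $30.50 + 687 × $61.00) ÷ 60 = $2040.45.

$2040.45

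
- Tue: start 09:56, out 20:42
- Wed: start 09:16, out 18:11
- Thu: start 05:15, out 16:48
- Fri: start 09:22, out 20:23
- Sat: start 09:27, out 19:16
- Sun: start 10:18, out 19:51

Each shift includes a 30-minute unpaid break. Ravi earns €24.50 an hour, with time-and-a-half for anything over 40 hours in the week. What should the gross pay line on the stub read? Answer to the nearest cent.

Tue: 09:56–20:42 = 10 h 46 min; less 30 min break → 10 h 16 min
Wed: 09:16–18:11 = 8 h 55 min; less 30 min break → 8 h 25 min
Thu: 05:15–16:48 = 11 h 33 min; less 30 min break → 11 h 3 min
Fri: 09:22–20:23 = 11 h 1 min; less 30 min break → 10 h 31 min
Sat: 09:27–19:16 = 9 h 49 min; less 30 min break → 9 h 19 min
Sun: 10:18–19:51 = 9 h 33 min; less 30 min break → 9 h 3 min
Total worked: 58 h 37 min = 3517 min.
Regular 40 h 0 min = 2400 min at €24.50/h; overtime 18 h 37 min = 1117 min at €36.75/h.
Pay = (2400 × €24.50 + 1117 × €36.75) ÷ 60 = €1664.16.

€1664.16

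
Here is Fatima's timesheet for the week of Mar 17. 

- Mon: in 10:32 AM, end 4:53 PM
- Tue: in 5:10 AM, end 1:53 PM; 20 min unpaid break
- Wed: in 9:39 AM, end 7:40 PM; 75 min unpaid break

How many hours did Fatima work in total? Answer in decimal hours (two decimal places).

Mon: 10:32 AM–4:53 PM = 6 h 21 min
Tue: 5:10 AM–1:53 PM = 8 h 43 min; less 20 min break → 8 h 23 min
Wed: 9:39 AM–7:40 PM = 10 h 1 min; less 75 min break → 8 h 46 min
Total: 6 h 21 min + 8 h 23 min + 8 h 46 min = 23 h 30 min.

23.50 hours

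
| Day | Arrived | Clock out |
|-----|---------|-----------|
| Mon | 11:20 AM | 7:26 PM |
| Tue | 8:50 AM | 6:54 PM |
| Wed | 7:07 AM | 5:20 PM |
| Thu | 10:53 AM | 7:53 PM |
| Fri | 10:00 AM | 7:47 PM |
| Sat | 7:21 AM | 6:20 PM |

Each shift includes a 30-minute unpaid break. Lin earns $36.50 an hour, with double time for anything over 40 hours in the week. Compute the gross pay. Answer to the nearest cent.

$2565.95

Mon: 11:20 AM–7:26 PM = 8 h 6 min; less 30 min break → 7 h 36 min
Tue: 8:50 AM–6:54 PM = 10 h 4 min; less 30 min break → 9 h 34 min
Wed: 7:07 AM–5:20 PM = 10 h 13 min; less 30 min break → 9 h 43 min
Thu: 10:53 AM–7:53 PM = 9 h 0 min; less 30 min break → 8 h 30 min
Fri: 10:00 AM–7:47 PM = 9 h 47 min; less 30 min break → 9 h 17 min
Sat: 7:21 AM–6:20 PM = 10 h 59 min; less 30 min break → 10 h 29 min
Total worked: 55 h 9 min = 3309 min.
Regular 40 h 0 min = 2400 min at $36.50/h; overtime 15 h 9 min = 909 min at $73.00/h.
Pay = (2400 × $36.50 + 909 × $73.00) ÷ 60 = $2565.95.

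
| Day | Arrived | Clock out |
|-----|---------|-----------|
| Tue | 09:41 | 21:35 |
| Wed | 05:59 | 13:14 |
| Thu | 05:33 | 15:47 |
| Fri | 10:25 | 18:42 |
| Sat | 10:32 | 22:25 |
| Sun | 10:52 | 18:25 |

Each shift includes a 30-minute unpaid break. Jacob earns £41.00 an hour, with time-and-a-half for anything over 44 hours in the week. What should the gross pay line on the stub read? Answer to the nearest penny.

£2425.15

Tue: 09:41–21:35 = 11 h 54 min; less 30 min break → 11 h 24 min
Wed: 05:59–13:14 = 7 h 15 min; less 30 min break → 6 h 45 min
Thu: 05:33–15:47 = 10 h 14 min; less 30 min break → 9 h 44 min
Fri: 10:25–18:42 = 8 h 17 min; less 30 min break → 7 h 47 min
Sat: 10:32–22:25 = 11 h 53 min; less 30 min break → 11 h 23 min
Sun: 10:52–18:25 = 7 h 33 min; less 30 min break → 7 h 3 min
Total worked: 54 h 6 min = 3246 min.
Regular 44 h 0 min = 2640 min at £41.00/h; overtime 10 h 6 min = 606 min at £61.50/h.
Pay = (2640 × £41.00 + 606 × £61.50) ÷ 60 = £2425.15.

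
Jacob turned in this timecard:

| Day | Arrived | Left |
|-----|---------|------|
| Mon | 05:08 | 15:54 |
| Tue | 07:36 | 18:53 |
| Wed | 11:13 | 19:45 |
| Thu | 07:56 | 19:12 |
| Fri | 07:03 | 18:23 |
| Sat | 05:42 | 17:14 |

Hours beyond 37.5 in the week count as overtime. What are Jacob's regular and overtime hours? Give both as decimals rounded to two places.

Mon: 05:08–15:54 = 10 h 46 min
Tue: 07:36–18:53 = 11 h 17 min
Wed: 11:13–19:45 = 8 h 32 min
Thu: 07:56–19:12 = 11 h 16 min
Fri: 07:03–18:23 = 11 h 20 min
Sat: 05:42–17:14 = 11 h 32 min
Total worked: 64 h 43 min = 64.72 h.
Threshold 37.5 h → overtime 27 h 13 min, regular 37 h 30 min.

Regular 37.50 hours, overtime 27.22 hours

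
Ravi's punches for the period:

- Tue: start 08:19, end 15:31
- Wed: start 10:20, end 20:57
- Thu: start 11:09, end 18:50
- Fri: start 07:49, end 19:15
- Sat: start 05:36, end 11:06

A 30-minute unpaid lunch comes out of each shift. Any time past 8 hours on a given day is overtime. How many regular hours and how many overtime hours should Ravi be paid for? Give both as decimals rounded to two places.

Regular 34.88 hours, overtime 5.05 hours

Tue: 08:19–15:31 = 7 h 12 min; less 30 min break → 6 h 42 min
Wed: 10:20–20:57 = 10 h 37 min; less 30 min break → 10 h 7 min
Thu: 11:09–18:50 = 7 h 41 min; less 30 min break → 7 h 11 min
Fri: 07:49–19:15 = 11 h 26 min; less 30 min break → 10 h 56 min
Sat: 05:36–11:06 = 5 h 30 min; less 30 min break → 5 h 0 min
Tue reg 6 h 42 min / OT 0 h 0 min; Wed reg 8 h 0 min / OT 2 h 7 min; Thu reg 7 h 11 min / OT 0 h 0 min; Fri reg 8 h 0 min / OT 2 h 56 min; Sat reg 5 h 0 min / OT 0 h 0 min.
Totals: regular 34 h 53 min, overtime 5 h 3 min.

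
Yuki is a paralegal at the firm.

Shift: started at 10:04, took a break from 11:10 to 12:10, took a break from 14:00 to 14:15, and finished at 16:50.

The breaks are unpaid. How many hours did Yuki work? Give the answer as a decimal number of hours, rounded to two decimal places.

5.52 hours

Shift: 10:04–16:50 = 6 h 46 min; less 75 min break → 5 h 31 min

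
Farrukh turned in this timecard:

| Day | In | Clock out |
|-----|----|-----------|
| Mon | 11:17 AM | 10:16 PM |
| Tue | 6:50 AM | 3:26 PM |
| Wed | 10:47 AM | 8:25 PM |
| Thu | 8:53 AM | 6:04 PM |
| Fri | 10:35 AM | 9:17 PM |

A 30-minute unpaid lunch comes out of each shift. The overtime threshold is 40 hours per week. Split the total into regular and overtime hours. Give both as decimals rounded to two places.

Regular 40.00 hours, overtime 6.60 hours

Mon: 11:17 AM–10:16 PM = 10 h 59 min; less 30 min break → 10 h 29 min
Tue: 6:50 AM–3:26 PM = 8 h 36 min; less 30 min break → 8 h 6 min
Wed: 10:47 AM–8:25 PM = 9 h 38 min; less 30 min break → 9 h 8 min
Thu: 8:53 AM–6:04 PM = 9 h 11 min; less 30 min break → 8 h 41 min
Fri: 10:35 AM–9:17 PM = 10 h 42 min; less 30 min break → 10 h 12 min
Total worked: 46 h 36 min = 46.60 h.
Threshold 40 h → overtime 6 h 36 min, regular 40 h 0 min.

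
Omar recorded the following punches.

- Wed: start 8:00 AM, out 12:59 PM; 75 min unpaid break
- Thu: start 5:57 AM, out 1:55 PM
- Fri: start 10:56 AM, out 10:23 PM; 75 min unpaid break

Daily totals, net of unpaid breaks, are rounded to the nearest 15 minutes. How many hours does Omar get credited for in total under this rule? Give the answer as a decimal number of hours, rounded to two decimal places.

22.00 hours

Wed: 8:00 AM–12:59 PM = 4 h 59 min − 75 min = 3 h 44 min → rounds to 3 h 45 min
Thu: 5:57 AM–1:55 PM = 7 h 58 min → rounds to 8 h 0 min
Fri: 10:56 AM–10:23 PM = 11 h 27 min − 75 min = 10 h 12 min → rounds to 10 h 15 min
Total credited: 22 h 0 min.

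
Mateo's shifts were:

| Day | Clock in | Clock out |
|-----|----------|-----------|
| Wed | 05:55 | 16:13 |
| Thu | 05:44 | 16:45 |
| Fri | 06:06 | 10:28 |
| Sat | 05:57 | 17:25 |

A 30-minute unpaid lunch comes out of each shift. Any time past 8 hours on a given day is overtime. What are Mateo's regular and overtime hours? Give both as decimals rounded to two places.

Wed: 05:55–16:13 = 10 h 18 min; less 30 min break → 9 h 48 min
Thu: 05:44–16:45 = 11 h 1 min; less 30 min break → 10 h 31 min
Fri: 06:06–10:28 = 4 h 22 min; less 30 min break → 3 h 52 min
Sat: 05:57–17:25 = 11 h 28 min; less 30 min break → 10 h 58 min
Wed reg 8 h 0 min / OT 1 h 48 min; Thu reg 8 h 0 min / OT 2 h 31 min; Fri reg 3 h 52 min / OT 0 h 0 min; Sat reg 8 h 0 min / OT 2 h 58 min.
Totals: regular 27 h 52 min, overtime 7 h 17 min.

Regular 27.87 hours, overtime 7.28 hours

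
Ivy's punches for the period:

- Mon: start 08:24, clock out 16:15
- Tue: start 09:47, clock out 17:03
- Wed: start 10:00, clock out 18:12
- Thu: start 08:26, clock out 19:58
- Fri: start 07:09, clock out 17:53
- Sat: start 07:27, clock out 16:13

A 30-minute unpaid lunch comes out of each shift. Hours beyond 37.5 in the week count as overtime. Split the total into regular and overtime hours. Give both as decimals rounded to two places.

Regular 37.50 hours, overtime 13.85 hours

Mon: 08:24–16:15 = 7 h 51 min; less 30 min break → 7 h 21 min
Tue: 09:47–17:03 = 7 h 16 min; less 30 min break → 6 h 46 min
Wed: 10:00–18:12 = 8 h 12 min; less 30 min break → 7 h 42 min
Thu: 08:26–19:58 = 11 h 32 min; less 30 min break → 11 h 2 min
Fri: 07:09–17:53 = 10 h 44 min; less 30 min break → 10 h 14 min
Sat: 07:27–16:13 = 8 h 46 min; less 30 min break → 8 h 16 min
Total worked: 51 h 21 min = 51.35 h.
Threshold 37.5 h → overtime 13 h 51 min, regular 37 h 30 min.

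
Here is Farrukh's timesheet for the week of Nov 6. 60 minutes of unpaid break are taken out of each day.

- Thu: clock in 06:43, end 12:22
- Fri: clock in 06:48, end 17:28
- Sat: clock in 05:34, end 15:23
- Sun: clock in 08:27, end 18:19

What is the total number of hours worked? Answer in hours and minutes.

Thu: 06:43–12:22 = 5 h 39 min; less 60 min break → 4 h 39 min
Fri: 06:48–17:28 = 10 h 40 min; less 60 min break → 9 h 40 min
Sat: 05:34–15:23 = 9 h 49 min; less 60 min break → 8 h 49 min
Sun: 08:27–18:19 = 9 h 52 min; less 60 min break → 8 h 52 min
Total: 4 h 39 min + 9 h 40 min + 8 h 49 min + 8 h 52 min = 32 h 0 min.

32 h 0 min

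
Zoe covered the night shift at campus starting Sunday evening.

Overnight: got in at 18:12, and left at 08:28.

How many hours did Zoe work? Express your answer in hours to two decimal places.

Overnight: 18:12 → midnight = 5 h 48 min; midnight → 08:28 = 8 h 28 min; span 14 h 16 min

14.27 hours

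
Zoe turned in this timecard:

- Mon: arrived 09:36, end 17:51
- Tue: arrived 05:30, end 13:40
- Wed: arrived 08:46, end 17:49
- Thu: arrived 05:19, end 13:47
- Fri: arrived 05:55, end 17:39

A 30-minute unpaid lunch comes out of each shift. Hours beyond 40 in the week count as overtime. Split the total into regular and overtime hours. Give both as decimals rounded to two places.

Mon: 09:36–17:51 = 8 h 15 min; less 30 min break → 7 h 45 min
Tue: 05:30–13:40 = 8 h 10 min; less 30 min break → 7 h 40 min
Wed: 08:46–17:49 = 9 h 3 min; less 30 min break → 8 h 33 min
Thu: 05:19–13:47 = 8 h 28 min; less 30 min break → 7 h 58 min
Fri: 05:55–17:39 = 11 h 44 min; less 30 min break → 11 h 14 min
Total worked: 43 h 10 min = 43.17 h.
Threshold 40 h → overtime 3 h 10 min, regular 40 h 0 min.

Regular 40.00 hours, overtime 3.17 hours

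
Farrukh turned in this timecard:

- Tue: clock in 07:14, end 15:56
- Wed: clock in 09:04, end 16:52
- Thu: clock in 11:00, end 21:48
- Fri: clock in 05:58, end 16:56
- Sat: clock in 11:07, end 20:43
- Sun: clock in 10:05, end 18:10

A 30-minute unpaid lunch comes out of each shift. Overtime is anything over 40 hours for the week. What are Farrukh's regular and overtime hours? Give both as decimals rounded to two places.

Regular 40.00 hours, overtime 12.95 hours

Tue: 07:14–15:56 = 8 h 42 min; less 30 min break → 8 h 12 min
Wed: 09:04–16:52 = 7 h 48 min; less 30 min break → 7 h 18 min
Thu: 11:00–21:48 = 10 h 48 min; less 30 min break → 10 h 18 min
Fri: 05:58–16:56 = 10 h 58 min; less 30 min break → 10 h 28 min
Sat: 11:07–20:43 = 9 h 36 min; less 30 min break → 9 h 6 min
Sun: 10:05–18:10 = 8 h 5 min; less 30 min break → 7 h 35 min
Total worked: 52 h 57 min = 52.95 h.
Threshold 40 h → overtime 12 h 57 min, regular 40 h 0 min.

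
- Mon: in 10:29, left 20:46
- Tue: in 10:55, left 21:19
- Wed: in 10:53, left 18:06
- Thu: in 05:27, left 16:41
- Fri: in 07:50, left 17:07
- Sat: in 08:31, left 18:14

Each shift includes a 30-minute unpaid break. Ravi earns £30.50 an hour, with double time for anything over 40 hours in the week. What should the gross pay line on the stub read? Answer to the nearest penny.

£2143.13

Mon: 10:29–20:46 = 10 h 17 min; less 30 min break → 9 h 47 min
Tue: 10:55–21:19 = 10 h 24 min; less 30 min break → 9 h 54 min
Wed: 10:53–18:06 = 7 h 13 min; less 30 min break → 6 h 43 min
Thu: 05:27–16:41 = 11 h 14 min; less 30 min break → 10 h 44 min
Fri: 07:50–17:07 = 9 h 17 min; less 30 min break → 8 h 47 min
Sat: 08:31–18:14 = 9 h 43 min; less 30 min break → 9 h 13 min
Total worked: 55 h 8 min = 3308 min.
Regular 40 h 0 min = 2400 min at £30.50/h; overtime 15 h 8 min = 908 min at £61.00/h.
Pay = (2400 × £30.50 + 908 × £61.00) ÷ 60 = £2143.13.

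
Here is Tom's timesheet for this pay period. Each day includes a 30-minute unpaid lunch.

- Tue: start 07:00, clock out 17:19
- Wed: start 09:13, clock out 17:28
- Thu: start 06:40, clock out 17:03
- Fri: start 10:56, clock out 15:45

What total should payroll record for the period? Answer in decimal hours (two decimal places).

Tue: 07:00–17:19 = 10 h 19 min; less 30 min break → 9 h 49 min
Wed: 09:13–17:28 = 8 h 15 min; less 30 min break → 7 h 45 min
Thu: 06:40–17:03 = 10 h 23 min; less 30 min break → 9 h 53 min
Fri: 10:56–15:45 = 4 h 49 min; less 30 min break → 4 h 19 min
Total: 9 h 49 min + 7 h 45 min + 9 h 53 min + 4 h 19 min = 31 h 46 min.

31.77 hours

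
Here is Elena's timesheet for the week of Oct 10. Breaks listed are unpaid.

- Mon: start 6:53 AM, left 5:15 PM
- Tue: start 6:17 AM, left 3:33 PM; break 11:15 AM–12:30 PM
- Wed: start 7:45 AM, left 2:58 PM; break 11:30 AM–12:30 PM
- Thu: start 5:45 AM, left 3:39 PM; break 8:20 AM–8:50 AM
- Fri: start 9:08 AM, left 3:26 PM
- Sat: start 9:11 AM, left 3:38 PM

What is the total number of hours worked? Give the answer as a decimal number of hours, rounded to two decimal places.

Mon: 6:53 AM–5:15 PM = 10 h 22 min
Tue: 6:17 AM–3:33 PM = 9 h 16 min; less 75 min break → 8 h 1 min
Wed: 7:45 AM–2:58 PM = 7 h 13 min; less 60 min break → 6 h 13 min
Thu: 5:45 AM–3:39 PM = 9 h 54 min; less 30 min break → 9 h 24 min
Fri: 9:08 AM–3:26 PM = 6 h 18 min
Sat: 9:11 AM–3:38 PM = 6 h 27 min
Total: 10 h 22 min + 8 h 1 min + 6 h 13 min + 9 h 24 min + 6 h 18 min + 6 h 27 min = 46 h 45 min.

46.75 hours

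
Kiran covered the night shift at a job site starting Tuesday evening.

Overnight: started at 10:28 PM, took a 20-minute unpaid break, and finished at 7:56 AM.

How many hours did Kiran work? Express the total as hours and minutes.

Overnight: 10:28 PM → midnight = 1 h 32 min; midnight → 7:56 AM = 7 h 56 min; span 9 h 28 min; less 20 min break → 9 h 8 min

9 h 8 min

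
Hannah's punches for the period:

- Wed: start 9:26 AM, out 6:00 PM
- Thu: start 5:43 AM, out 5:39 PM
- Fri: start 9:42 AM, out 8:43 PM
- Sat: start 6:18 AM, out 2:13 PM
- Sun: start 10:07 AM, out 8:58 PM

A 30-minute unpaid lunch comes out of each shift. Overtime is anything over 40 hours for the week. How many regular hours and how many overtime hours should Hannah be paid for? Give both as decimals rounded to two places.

Wed: 9:26 AM–6:00 PM = 8 h 34 min; less 30 min break → 8 h 4 min
Thu: 5:43 AM–5:39 PM = 11 h 56 min; less 30 min break → 11 h 26 min
Fri: 9:42 AM–8:43 PM = 11 h 1 min; less 30 min break → 10 h 31 min
Sat: 6:18 AM–2:13 PM = 7 h 55 min; less 30 min break → 7 h 25 min
Sun: 10:07 AM–8:58 PM = 10 h 51 min; less 30 min break → 10 h 21 min
Total worked: 47 h 47 min = 47.78 h.
Threshold 40 h → overtime 7 h 47 min, regular 40 h 0 min.

Regular 40.00 hours, overtime 7.78 hours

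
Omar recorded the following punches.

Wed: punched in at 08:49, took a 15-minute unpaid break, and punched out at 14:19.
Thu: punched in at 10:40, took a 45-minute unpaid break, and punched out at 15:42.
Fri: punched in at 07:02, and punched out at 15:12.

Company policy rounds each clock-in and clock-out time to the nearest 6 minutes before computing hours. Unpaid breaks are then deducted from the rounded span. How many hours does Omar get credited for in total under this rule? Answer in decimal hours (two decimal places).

17.70 hours

Wed: in 08:49→08:48, out 14:19→14:18; 5 h 30 min − 15 min = 5 h 15 min
Thu: in 10:40→10:42, out 15:42→15:42; 5 h 0 min − 45 min = 4 h 15 min
Fri: in 07:02→07:00, out 15:12→15:12; 8 h 12 min
Total credited: 17 h 42 min.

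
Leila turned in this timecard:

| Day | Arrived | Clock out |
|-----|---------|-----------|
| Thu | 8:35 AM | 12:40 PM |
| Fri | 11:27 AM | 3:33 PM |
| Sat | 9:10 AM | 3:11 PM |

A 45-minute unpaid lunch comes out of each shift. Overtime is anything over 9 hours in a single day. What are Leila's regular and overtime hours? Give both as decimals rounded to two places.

Regular 11.95 hours, overtime 0.00 hours

Thu: 8:35 AM–12:40 PM = 4 h 5 min; less 45 min break → 3 h 20 min
Fri: 11:27 AM–3:33 PM = 4 h 6 min; less 45 min break → 3 h 21 min
Sat: 9:10 AM–3:11 PM = 6 h 1 min; less 45 min break → 5 h 16 min
Thu reg 3 h 20 min / OT 0 h 0 min; Fri reg 3 h 21 min / OT 0 h 0 min; Sat reg 5 h 16 min / OT 0 h 0 min.
Totals: regular 11 h 57 min, overtime 0 h 0 min.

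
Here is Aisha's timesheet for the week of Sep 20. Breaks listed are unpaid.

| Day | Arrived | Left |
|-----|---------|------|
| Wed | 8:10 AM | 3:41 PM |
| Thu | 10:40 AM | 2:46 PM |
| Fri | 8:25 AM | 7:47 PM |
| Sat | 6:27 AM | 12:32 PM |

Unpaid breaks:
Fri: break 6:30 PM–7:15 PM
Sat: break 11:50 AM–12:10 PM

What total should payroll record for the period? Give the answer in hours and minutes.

Wed: 8:10 AM–3:41 PM = 7 h 31 min
Thu: 10:40 AM–2:46 PM = 4 h 6 min
Fri: 8:25 AM–7:47 PM = 11 h 22 min; less 45 min break → 10 h 37 min
Sat: 6:27 AM–12:32 PM = 6 h 5 min; less 20 min break → 5 h 45 min
Total: 7 h 31 min + 4 h 6 min + 10 h 37 min + 5 h 45 min = 27 h 59 min.

27 h 59 min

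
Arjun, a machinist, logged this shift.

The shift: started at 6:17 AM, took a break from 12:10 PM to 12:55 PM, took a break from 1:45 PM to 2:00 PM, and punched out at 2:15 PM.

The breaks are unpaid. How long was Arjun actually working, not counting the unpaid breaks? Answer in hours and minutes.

The shift: 6:17 AM–2:15 PM = 7 h 58 min; less 60 min break → 6 h 58 min

6 h 58 min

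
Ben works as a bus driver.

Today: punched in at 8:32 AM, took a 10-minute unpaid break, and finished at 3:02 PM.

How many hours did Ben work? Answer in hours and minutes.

Today: 8:32 AM–3:02 PM = 6 h 30 min; less 10 min break → 6 h 20 min

6 h 20 min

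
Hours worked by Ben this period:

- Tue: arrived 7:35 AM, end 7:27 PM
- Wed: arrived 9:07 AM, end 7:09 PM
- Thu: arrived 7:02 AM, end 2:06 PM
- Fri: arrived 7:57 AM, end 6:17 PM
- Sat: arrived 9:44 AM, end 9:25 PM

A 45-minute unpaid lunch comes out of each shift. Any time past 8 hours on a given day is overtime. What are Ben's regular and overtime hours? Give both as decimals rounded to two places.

Regular 38.32 hours, overtime 8.92 hours

Tue: 7:35 AM–7:27 PM = 11 h 52 min; less 45 min break → 11 h 7 min
Wed: 9:07 AM–7:09 PM = 10 h 2 min; less 45 min break → 9 h 17 min
Thu: 7:02 AM–2:06 PM = 7 h 4 min; less 45 min break → 6 h 19 min
Fri: 7:57 AM–6:17 PM = 10 h 20 min; less 45 min break → 9 h 35 min
Sat: 9:44 AM–9:25 PM = 11 h 41 min; less 45 min break → 10 h 56 min
Tue reg 8 h 0 min / OT 3 h 7 min; Wed reg 8 h 0 min / OT 1 h 17 min; Thu reg 6 h 19 min / OT 0 h 0 min; Fri reg 8 h 0 min / OT 1 h 35 min; Sat reg 8 h 0 min / OT 2 h 56 min.
Totals: regular 38 h 19 min, overtime 8 h 55 min.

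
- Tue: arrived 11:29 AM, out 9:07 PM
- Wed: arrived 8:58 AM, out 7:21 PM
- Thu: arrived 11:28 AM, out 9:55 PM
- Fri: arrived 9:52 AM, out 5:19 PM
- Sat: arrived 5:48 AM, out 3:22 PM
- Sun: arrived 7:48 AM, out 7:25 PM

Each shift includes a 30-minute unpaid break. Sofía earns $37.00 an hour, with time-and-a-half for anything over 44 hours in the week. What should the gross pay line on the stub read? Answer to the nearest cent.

$2299.55

Tue: 11:29 AM–9:07 PM = 9 h 38 min; less 30 min break → 9 h 8 min
Wed: 8:58 AM–7:21 PM = 10 h 23 min; less 30 min break → 9 h 53 min
Thu: 11:28 AM–9:55 PM = 10 h 27 min; less 30 min break → 9 h 57 min
Fri: 9:52 AM–5:19 PM = 7 h 27 min; less 30 min break → 6 h 57 min
Sat: 5:48 AM–3:22 PM = 9 h 34 min; less 30 min break → 9 h 4 min
Sun: 7:48 AM–7:25 PM = 11 h 37 min; less 30 min break → 11 h 7 min
Total worked: 56 h 6 min = 3366 min.
Regular 44 h 0 min = 2640 min at $37.00/h; overtime 12 h 6 min = 726 min at $55.50/h.
Pay = (2640 × $37.00 + 726 × $55.50) ÷ 60 = $2299.55.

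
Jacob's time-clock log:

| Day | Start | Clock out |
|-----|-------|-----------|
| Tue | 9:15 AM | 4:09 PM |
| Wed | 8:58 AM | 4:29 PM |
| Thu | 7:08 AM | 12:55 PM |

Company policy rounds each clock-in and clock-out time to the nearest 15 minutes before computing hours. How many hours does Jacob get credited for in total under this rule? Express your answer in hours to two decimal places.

Tue: in 9:15 AM→9:15 AM, out 4:09 PM→4:15 PM; 7 h 0 min
Wed: in 8:58 AM→9:00 AM, out 4:29 PM→4:30 PM; 7 h 30 min
Thu: in 7:08 AM→7:15 AM, out 12:55 PM→1:00 PM; 5 h 45 min
Total credited: 20 h 15 min.

20.25 hours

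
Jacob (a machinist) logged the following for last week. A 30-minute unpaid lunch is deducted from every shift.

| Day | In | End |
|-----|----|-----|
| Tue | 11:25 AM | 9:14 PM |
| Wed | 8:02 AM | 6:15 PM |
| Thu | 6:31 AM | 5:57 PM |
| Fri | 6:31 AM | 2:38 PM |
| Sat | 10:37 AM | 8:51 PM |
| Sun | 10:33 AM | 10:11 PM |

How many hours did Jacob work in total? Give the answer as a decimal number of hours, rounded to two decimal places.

Tue: 11:25 AM–9:14 PM = 9 h 49 min; less 30 min break → 9 h 19 min
Wed: 8:02 AM–6:15 PM = 10 h 13 min; less 30 min break → 9 h 43 min
Thu: 6:31 AM–5:57 PM = 11 h 26 min; less 30 min break → 10 h 56 min
Fri: 6:31 AM–2:38 PM = 8 h 7 min; less 30 min break → 7 h 37 min
Sat: 10:37 AM–8:51 PM = 10 h 14 min; less 30 min break → 9 h 44 min
Sun: 10:33 AM–10:11 PM = 11 h 38 min; less 30 min break → 11 h 8 min
Total: 9 h 19 min + 9 h 43 min + 10 h 56 min + 7 h 37 min + 9 h 44 min + 11 h 8 min = 58 h 27 min.

58.45 hours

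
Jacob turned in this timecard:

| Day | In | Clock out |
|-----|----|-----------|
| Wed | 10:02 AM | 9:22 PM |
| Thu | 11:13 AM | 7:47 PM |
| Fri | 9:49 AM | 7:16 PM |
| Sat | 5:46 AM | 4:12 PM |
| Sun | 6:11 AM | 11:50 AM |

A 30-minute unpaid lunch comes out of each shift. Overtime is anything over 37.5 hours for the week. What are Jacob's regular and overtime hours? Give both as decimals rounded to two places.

Regular 37.50 hours, overtime 5.43 hours

Wed: 10:02 AM–9:22 PM = 11 h 20 min; less 30 min break → 10 h 50 min
Thu: 11:13 AM–7:47 PM = 8 h 34 min; less 30 min break → 8 h 4 min
Fri: 9:49 AM–7:16 PM = 9 h 27 min; less 30 min break → 8 h 57 min
Sat: 5:46 AM–4:12 PM = 10 h 26 min; less 30 min break → 9 h 56 min
Sun: 6:11 AM–11:50 AM = 5 h 39 min; less 30 min break → 5 h 9 min
Total worked: 42 h 56 min = 42.93 h.
Threshold 37.5 h → overtime 5 h 26 min, regular 37 h 30 min.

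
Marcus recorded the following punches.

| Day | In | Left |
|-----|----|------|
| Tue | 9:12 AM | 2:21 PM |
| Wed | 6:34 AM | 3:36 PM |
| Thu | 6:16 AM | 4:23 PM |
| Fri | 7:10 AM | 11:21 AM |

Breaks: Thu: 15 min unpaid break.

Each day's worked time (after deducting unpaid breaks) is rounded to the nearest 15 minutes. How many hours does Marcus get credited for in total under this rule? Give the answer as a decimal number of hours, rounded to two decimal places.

28.25 hours

Tue: 9:12 AM–2:21 PM = 5 h 9 min → rounds to 5 h 15 min
Wed: 6:34 AM–3:36 PM = 9 h 2 min → rounds to 9 h 0 min
Thu: 6:16 AM–4:23 PM = 10 h 7 min − 15 min = 9 h 52 min → rounds to 9 h 45 min
Fri: 7:10 AM–11:21 AM = 4 h 11 min → rounds to 4 h 15 min
Total credited: 28 h 15 min.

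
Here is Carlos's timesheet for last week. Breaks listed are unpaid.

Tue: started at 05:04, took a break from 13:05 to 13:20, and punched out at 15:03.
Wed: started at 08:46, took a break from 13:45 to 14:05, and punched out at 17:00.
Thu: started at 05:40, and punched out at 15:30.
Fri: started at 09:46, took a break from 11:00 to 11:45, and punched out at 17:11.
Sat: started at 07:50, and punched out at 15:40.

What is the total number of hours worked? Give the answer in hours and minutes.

Tue: 05:04–15:03 = 9 h 59 min; less 15 min break → 9 h 44 min
Wed: 08:46–17:00 = 8 h 14 min; less 20 min break → 7 h 54 min
Thu: 05:40–15:30 = 9 h 50 min
Fri: 09:46–17:11 = 7 h 25 min; less 45 min break → 6 h 40 min
Sat: 07:50–15:40 = 7 h 50 min
Total: 9 h 44 min + 7 h 54 min + 9 h 50 min + 6 h 40 min + 7 h 50 min = 41 h 58 min.

41 h 58 min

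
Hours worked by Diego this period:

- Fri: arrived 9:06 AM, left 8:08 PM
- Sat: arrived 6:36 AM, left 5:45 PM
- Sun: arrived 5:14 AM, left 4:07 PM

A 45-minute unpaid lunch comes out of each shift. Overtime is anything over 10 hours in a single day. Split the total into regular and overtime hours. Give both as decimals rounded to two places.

Fri: 9:06 AM–8:08 PM = 11 h 2 min; less 45 min break → 10 h 17 min
Sat: 6:36 AM–5:45 PM = 11 h 9 min; less 45 min break → 10 h 24 min
Sun: 5:14 AM–4:07 PM = 10 h 53 min; less 45 min break → 10 h 8 min
Fri reg 10 h 0 min / OT 0 h 17 min; Sat reg 10 h 0 min / OT 0 h 24 min; Sun reg 10 h 0 min / OT 0 h 8 min.
Totals: regular 30 h 0 min, overtime 0 h 49 min.

Regular 30.00 hours, overtime 0.82 hours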